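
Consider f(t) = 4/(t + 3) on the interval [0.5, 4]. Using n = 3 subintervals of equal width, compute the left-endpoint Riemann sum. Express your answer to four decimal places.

Δt = (4 − 0.5)/3 = 7/6.
Left endpoints: 0.5, 5/3, 17/6.
f(0.5) = 8/7, f(5/3) = 6/7, f(17/6) = 24/35.
Sum = Δt · [f(0.5) + f(5/3) + f(17/6)].
Sum ≈ 3.1333.

3.1333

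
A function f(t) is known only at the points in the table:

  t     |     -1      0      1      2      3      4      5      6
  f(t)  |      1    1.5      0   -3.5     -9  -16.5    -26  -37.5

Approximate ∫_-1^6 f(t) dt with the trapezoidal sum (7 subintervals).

Δt = 1.
T_7 = (1/2)·[1 + 2·1.5 + 2·0 + 2·(-3.5) + 2·(-9) + 2·(-16.5) + 2·(-26) + (-37.5)] = -71.75.

-71.75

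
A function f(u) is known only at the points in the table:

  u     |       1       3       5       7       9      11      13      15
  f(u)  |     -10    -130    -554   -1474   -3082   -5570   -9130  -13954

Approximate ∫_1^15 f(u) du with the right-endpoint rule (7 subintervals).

-67788

Δu = 2.
Sum = 2·[(-130) + (-554) + (-1474) + (-3082) + (-5570) + (-9130) + (-13954)] = -67788.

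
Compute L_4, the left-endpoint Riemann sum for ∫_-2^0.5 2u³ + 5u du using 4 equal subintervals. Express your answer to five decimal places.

Δu = (0.5 − (-2))/4 = 0.625.
Left endpoints: -2, -1.375, -0.75, -0.125.
f(-2) = -26, f(-1.375) = -12.07421875, f(-0.75) = -4.59375, f(-0.125) = -0.62890625.
Sum = Δu · [f(-2) + f(-1.375) + f(-0.75) + f(-0.125)].
Sum ≈ -27.06055.

-27.06055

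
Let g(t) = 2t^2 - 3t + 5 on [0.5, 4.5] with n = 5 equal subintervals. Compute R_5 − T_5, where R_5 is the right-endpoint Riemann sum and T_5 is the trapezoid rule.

R_5 = 62.72.
T_5 = 51.52.
R_5 − T_5 = 11.2.

11.2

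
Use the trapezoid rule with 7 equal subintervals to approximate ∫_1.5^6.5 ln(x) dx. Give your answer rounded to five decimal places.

Δx = (6.5 − 1.5)/7 = 5/7.
f(1.5) ≈ 0.40547, f(31/14) ≈ 0.79493, f(41/14) ≈ 1.07451, f(51/14) ≈ 1.29277, f(61/14) ≈ 1.47182, f(71/14) ≈ 1.62362, f(81/14) ≈ 1.75539, f(6.5) ≈ 1.87180.
T_7 = (Δx/2)·[f(x_0) + 2f(x_1) + ... + 2f(x_{6}) + f(x_7)].
Sum ≈ 6.53691.

6.53691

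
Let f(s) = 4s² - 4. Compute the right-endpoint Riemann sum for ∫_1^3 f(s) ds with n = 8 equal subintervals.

Δs = (3 − 1)/8 = 0.25.
Right endpoints: 1.25, 1.5, 1.75, 2, 2.25, 2.5, 2.75, 3.
f(1.25) = 2.25, f(1.5) = 5, f(1.75) = 8.25, f(2) = 12, f(2.25) = 16.25, f(2.5) = 21, f(2.75) = 26.25, f(3) = 32.
Sum = Δs · [f(1.25) + f(1.5) + f(1.75) + ...].
Sum = 30.75.

30.75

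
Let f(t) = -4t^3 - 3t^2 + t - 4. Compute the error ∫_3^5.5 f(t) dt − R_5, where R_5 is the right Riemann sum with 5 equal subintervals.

Exact integral: ∫_3^5.5 f(t) dt = -972.8125.
R_5 = -1133.125.
Error = -972.8125 − (-1133.125) = 160.3125.

160.3125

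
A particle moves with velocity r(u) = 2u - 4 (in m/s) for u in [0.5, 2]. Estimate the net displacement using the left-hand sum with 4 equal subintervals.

Δu = (2 − 0.5)/4 = 0.375.
Left endpoints: 0.5, 0.875, 1.25, 1.625.
r(0.5) = -3, r(0.875) = -2.25, r(1.25) = -1.5, r(1.625) = -0.75.
Sum = Δu · [r(0.5) + r(0.875) + r(1.25) + r(1.625)].
Sum = -2.8125.

-2.8125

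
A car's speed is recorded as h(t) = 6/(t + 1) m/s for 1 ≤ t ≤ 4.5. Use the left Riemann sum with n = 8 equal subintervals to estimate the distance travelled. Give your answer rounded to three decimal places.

6.508

Δt = (4.5 − 1)/8 = 0.4375.
Left endpoints: 1, 1.4375, 1.875, 2.3125, 2.75, 3.1875, 3.625, 4.0625.
h(1) = 3, h(1.4375) = 32/13, h(1.875) = 48/23, h(2.3125) = 96/53, h(2.75) = 1.6, h(3.1875) = 96/67, h(3.625) = 48/37, h(4.0625) = 32/27.
Sum = Δt · [h(1) + h(1.4375) + h(1.875) + ...].
Sum ≈ 6.508.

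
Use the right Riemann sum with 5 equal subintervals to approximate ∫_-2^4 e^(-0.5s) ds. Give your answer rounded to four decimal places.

Δs = (4 − (-2))/5 = 1.2.
Right endpoints: -0.8, 0.4, 1.6, 2.8, 4.
f(-0.8) ≈ 1.4918, f(0.4) ≈ 0.8187, f(1.6) ≈ 0.4493, f(2.8) ≈ 0.2466, f(4) ≈ 0.1353.
Sum = Δs · [f(-0.8) + f(0.4) + f(1.6) + f(2.8) + f(4)].
Sum ≈ 3.7702.

3.7702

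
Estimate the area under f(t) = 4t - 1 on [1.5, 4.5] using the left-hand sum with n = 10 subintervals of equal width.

Δt = (4.5 − 1.5)/10 = 0.3.
Left endpoints: 1.5, 1.8, 2.1, 2.4, 2.7, 3, 3.3, 3.6, 3.9, 4.2.
f(1.5) = 5, f(1.8) = 6.2, f(2.1) = 7.4, f(2.4) = 8.6, f(2.7) = 9.8, f(3) = 11, f(3.3) = 12.2, f(3.6) = 13.4, f(3.9) = 14.6, f(4.2) = 15.8.
Sum = Δt · [f(1.5) + f(1.8) + f(2.1) + ...].
Sum = 31.2.

31.2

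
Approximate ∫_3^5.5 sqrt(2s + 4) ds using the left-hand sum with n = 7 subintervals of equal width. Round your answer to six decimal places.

Δs = (5.5 − 3)/7 = 5/14.
Left endpoints: 3, 47/14, 26/7, 57/14, 31/7, 67/14, 36/7.
f(3) ≈ 3.162278, f(47/14) ≈ 3.273268, f(26/7) ≈ 3.380617, f(57/14) ≈ 3.484660, f(31/7) ≈ 3.585686, f(67/14) ≈ 3.683942, f(36/7) ≈ 3.779645.
Sum = Δs · [f(3) + f(47/14) + f(26/7) + ...].
Sum ≈ 8.696463.

8.696463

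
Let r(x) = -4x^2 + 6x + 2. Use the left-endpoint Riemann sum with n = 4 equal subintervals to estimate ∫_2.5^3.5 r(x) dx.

Δx = (3.5 − 2.5)/4 = 0.25.
Left endpoints: 2.5, 2.75, 3, 3.25.
r(2.5) = -8, r(2.75) = -11.75, r(3) = -16, r(3.25) = -20.75.
Sum = Δx · [r(2.5) + r(2.75) + r(3) + r(3.25)].
Sum = -14.125.

-14.125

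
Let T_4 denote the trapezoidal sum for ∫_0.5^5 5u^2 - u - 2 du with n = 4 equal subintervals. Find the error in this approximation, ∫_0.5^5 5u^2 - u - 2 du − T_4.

Exact integral: ∫_0.5^5 f(u) du = 186.75.
T_4 = 191.49609375.
Error = 186.75 − 191.49609375 = -4.74609375.

-4.74609375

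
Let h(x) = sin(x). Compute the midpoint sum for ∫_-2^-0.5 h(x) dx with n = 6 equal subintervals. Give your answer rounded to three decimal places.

Δx = (-0.5 − (-2))/6 = 0.25.
Midpoints: -1.875, -1.625, -1.375, -1.125, -0.875, -0.625.
h(-1.875) ≈ -0.954, h(-1.625) ≈ -0.999, h(-1.375) ≈ -0.981, h(-1.125) ≈ -0.902, h(-0.875) ≈ -0.768, h(-0.625) ≈ -0.585.
Sum = Δx · [h(-1.875) + h(-1.625) + h(-1.375) + ...].
Sum ≈ -1.297.

-1.297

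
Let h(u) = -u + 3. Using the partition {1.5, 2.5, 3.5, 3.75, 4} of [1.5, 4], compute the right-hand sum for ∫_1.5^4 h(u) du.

Subinterval widths: 1, 1, 0.25, 0.25.
Right endpoints: 2.5, 3.5, 3.75, 4.
h(2.5) = 0.5, h(3.5) = -0.5, h(3.75) = -0.75, h(4) = -1.
Sum = Σ Δu_i · h(u_i).
Sum = -0.4375.

-0.4375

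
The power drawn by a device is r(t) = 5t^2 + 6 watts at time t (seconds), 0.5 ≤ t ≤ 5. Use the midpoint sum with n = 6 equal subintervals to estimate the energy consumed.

234.0703125

Δt = (5 − 0.5)/6 = 0.75.
Midpoints: 0.875, 1.625, 2.375, 3.125, 3.875, 4.625.
r(0.875) = 9.828125, r(1.625) = 19.203125, r(2.375) = 34.203125, r(3.125) = 54.828125, r(3.875) = 81.078125, r(4.625) = 112.953125.
Sum = Δt · [r(0.875) + r(1.625) + r(2.375) + ...].
Sum = 234.0703125.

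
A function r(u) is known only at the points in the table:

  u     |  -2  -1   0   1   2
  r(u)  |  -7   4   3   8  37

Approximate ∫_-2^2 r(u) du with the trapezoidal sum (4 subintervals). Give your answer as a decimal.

Δu = 1.
T_4 = (1/2)·[(-7) + 2·4 + 2·3 + 2·8 + 37] = 30.

30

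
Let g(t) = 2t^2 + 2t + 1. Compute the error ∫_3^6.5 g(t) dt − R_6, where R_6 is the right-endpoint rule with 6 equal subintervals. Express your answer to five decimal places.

-21.83449

Exact integral: ∫_3^6.5 g(t) dt ≈ 201.8333333.
R_6 ≈ 223.6678241.
Error ≈ 201.8333333 − 223.6678241 ≈ -21.83449.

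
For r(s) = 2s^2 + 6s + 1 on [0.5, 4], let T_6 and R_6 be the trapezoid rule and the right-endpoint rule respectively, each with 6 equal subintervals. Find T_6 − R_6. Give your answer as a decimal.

-15.3125

T_6 ≈ 93.73032.
R_6 ≈ 109.04282.
T_6 − R_6 = -15.3125.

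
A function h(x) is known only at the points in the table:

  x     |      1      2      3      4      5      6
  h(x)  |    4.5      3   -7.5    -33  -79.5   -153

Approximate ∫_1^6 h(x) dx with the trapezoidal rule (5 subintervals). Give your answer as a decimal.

-191.25

Δx = 1.
T_5 = (1/2)·[4.5 + 2·3 + 2·(-7.5) + 2·(-33) + 2·(-79.5) + (-153)] = -191.25.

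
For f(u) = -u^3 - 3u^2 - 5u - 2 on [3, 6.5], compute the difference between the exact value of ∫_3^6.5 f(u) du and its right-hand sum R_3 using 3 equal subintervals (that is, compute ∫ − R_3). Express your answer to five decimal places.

226.53993

Exact integral: ∫_3^6.5 f(u) du = -763.765625.
R_3 ≈ -990.3055556.
Error ≈ -763.765625 − (-990.3055556) ≈ 226.53993.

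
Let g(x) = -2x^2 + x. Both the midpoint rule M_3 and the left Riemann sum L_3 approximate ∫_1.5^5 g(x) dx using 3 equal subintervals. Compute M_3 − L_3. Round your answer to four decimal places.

M_3 ≈ -68.914352.
L_3 ≈ -46.796296.
M_3 − L_3 ≈ -22.1181.

-22.1181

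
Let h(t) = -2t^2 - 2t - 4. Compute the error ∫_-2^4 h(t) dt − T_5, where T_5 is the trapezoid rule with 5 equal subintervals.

Exact integral: ∫_-2^4 h(t) dt = -84.
T_5 = -86.88.
Error = -84 − (-86.88) = 2.88.

2.88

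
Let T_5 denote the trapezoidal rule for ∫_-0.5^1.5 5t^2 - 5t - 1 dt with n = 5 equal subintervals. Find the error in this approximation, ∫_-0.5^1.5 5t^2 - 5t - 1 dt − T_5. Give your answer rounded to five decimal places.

-0.26667

Exact integral: ∫_-0.5^1.5 f(t) dt ≈ -1.1666667.
T_5 = -0.9.
Error ≈ -1.1666667 − (-0.9) ≈ -0.26667.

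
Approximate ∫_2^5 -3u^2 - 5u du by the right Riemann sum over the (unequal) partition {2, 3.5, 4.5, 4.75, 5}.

-212.484375

Subinterval widths: 1.5, 1, 0.25, 0.25.
Right endpoints: 3.5, 4.5, 4.75, 5.
f(3.5) = -54.25, f(4.5) = -83.25, f(4.75) = -91.4375, f(5) = -100.
Sum = Σ Δu_i · f(u_i).
Sum = -212.484375.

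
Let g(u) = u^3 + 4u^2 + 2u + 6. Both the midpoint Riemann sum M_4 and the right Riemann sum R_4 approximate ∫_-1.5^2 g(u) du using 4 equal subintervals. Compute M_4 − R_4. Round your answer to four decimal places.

M_4 ≈ 39.590332.
R_4 ≈ 53.874023.
M_4 − R_4 ≈ -14.2837.

-14.2837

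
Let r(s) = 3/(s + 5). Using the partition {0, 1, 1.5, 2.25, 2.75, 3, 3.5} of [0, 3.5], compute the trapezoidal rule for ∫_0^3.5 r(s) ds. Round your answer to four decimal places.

Subinterval widths: 1, 0.5, 0.75, 0.5, 0.25, 0.5.
r(0) = 0.6, r(1) = 0.5, r(1.5) = 6/13, r(2.25) = 12/29, r(2.75) = 12/31, r(3) = 0.375, r(3.5) = 6/17.
On each subinterval the trapezoid contributes (Δs_i/2)·[r(s_{i-1}) + r(s_i)].
Sum ≈ 1.5961.

1.5961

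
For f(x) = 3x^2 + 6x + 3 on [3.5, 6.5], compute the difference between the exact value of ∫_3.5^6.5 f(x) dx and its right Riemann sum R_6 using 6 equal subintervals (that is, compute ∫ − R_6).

Exact integral: ∫_3.5^6.5 f(x) dx = 330.75.
R_6 = 358.125.
Error = 330.75 − 358.125 = -27.375.

-27.375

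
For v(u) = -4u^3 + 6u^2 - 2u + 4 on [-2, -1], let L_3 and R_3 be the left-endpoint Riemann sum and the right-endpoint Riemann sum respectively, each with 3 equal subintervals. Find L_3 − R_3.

L_3 ≈ 44.44444444.
R_3 ≈ 28.44444444.
L_3 − R_3 = 16.

16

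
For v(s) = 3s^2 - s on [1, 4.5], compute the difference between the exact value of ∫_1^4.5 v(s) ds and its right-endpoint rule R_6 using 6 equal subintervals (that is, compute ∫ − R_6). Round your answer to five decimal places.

Exact integral: ∫_1^4.5 v(s) ds = 80.5.
R_6 ≈ 96.9184028.
Error ≈ 80.5 − 96.9184028 ≈ -16.41840.

-16.41840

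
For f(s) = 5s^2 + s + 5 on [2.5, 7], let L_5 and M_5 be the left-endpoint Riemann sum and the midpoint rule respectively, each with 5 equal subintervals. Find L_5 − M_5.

-93.65625

L_5 = 494.325.
M_5 = 587.98125.
L_5 − M_5 = -93.65625.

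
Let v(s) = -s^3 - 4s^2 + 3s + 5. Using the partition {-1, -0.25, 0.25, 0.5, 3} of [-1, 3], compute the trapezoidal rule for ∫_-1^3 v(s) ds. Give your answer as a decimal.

Subinterval widths: 0.75, 0.5, 0.25, 2.5.
v(-1) = -1, v(-0.25) = 4.015625, v(0.25) = 5.484375, v(0.5) = 5.375, v(3) = -49.
On each subinterval the trapezoid contributes (Δs_i/2)·[v(s_{i-1}) + v(s_i)].
Sum = -49.66796875.

-49.66796875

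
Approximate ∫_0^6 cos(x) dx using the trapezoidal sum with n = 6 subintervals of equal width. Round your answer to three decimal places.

Δx = (6 − 0)/6 = 1.
f(0) ≈ 1.000, f(1) ≈ 0.540, f(2) ≈ -0.416, f(3) ≈ -0.990, f(4) ≈ -0.654, f(5) ≈ 0.284, f(6) ≈ 0.960.
T_6 = (Δx/2)·[f(x_0) + 2f(x_1) + ... + 2f(x_{5}) + f(x_6)].
Sum ≈ -0.256.

-0.256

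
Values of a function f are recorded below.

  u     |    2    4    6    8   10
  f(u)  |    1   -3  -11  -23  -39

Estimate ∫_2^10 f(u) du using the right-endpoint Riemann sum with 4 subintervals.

Δu = 2.
Sum = 2·[(-3) + (-11) + (-23) + (-39)] = -152.

-152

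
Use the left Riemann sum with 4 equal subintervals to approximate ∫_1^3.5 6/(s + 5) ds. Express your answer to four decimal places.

2.1845

Δs = (3.5 − 1)/4 = 0.625.
Left endpoints: 1, 1.625, 2.25, 2.875.
f(1) = 1, f(1.625) = 48/53, f(2.25) = 24/29, f(2.875) = 16/21.
Sum = Δs · [f(1) + f(1.625) + f(2.25) + f(2.875)].
Sum ≈ 2.1845.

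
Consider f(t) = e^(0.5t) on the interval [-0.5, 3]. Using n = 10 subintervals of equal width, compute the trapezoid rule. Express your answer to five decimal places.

7.42467

Δt = (3 − (-0.5))/10 = 0.35.
f(-0.5) ≈ 0.77880, f(-0.15) ≈ 0.92774, f(0.2) ≈ 1.10517, f(0.55) ≈ 1.31653, f(0.9) ≈ 1.56831, f(1.25) ≈ 1.86825, f(1.6) ≈ 2.22554, f(1.95) ≈ 2.65117, f(2.3) ≈ 3.15819, f(2.65) ≈ 3.76219, f(3) ≈ 4.48169.
T_10 = (Δt/2)·[f(t_0) + 2f(t_1) + ... + 2f(t_{9}) + f(t_10)].
Sum ≈ 7.42467.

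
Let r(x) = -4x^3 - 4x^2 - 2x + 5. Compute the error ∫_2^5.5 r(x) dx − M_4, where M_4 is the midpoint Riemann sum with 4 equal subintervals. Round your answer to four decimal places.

Exact integral: ∫_2^5.5 r(x) dx ≈ -1118.979167.
M_4 ≈ -1108.037109.
Error ≈ -1118.979167 − (-1108.037109) ≈ -10.9421.

-10.9421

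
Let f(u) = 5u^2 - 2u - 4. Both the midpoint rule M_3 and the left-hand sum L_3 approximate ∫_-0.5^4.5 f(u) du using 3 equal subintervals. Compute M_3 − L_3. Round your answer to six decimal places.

M_3 ≈ 106.29629630.
L_3 ≈ 48.65740741.
M_3 − L_3 ≈ 57.638889.

57.638889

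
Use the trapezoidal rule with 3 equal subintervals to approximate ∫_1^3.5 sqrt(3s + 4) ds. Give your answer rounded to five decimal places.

Δs = (3.5 − 1)/3 = 5/6.
f(1) ≈ 2.64575, f(11/6) ≈ 3.08221, f(8/3) ≈ 3.46410, f(3.5) ≈ 3.80789.
T_3 = (Δs/2)·[f(s_0) + 2f(s_1) + 2f(s_2) + f(s_3)].
Sum ≈ 8.14427.

8.14427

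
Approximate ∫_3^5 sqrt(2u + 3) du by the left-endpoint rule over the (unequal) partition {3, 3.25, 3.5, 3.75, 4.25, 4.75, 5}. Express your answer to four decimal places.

Subinterval widths: 0.25, 0.25, 0.25, 0.5, 0.5, 0.25.
Left endpoints: 3, 3.25, 3.5, 3.75, 4.25, 4.75.
f(3) ≈ 3.0000, f(3.25) ≈ 3.0822, f(3.5) ≈ 3.1623, f(3.75) ≈ 3.2404, f(4.25) ≈ 3.3912, f(4.75) ≈ 3.5355.
Sum = Σ Δu_i · f(u_i).
Sum ≈ 6.5108.

6.5108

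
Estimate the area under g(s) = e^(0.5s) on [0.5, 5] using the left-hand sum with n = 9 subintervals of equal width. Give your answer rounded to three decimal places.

Δs = (5 − 0.5)/9 = 0.5.
Left endpoints: 0.5, 1, 1.5, 2, 2.5, 3, 3.5, 4, 4.5.
g(0.5) ≈ 1.284, g(1) ≈ 1.649, g(1.5) ≈ 2.117, g(2) ≈ 2.718, g(2.5) ≈ 3.490, g(3) ≈ 4.482, g(3.5) ≈ 5.755, g(4) ≈ 7.389, g(4.5) ≈ 9.488.
Sum = Δs · [g(0.5) + g(1) + g(1.5) + ...].
Sum ≈ 19.186.

19.186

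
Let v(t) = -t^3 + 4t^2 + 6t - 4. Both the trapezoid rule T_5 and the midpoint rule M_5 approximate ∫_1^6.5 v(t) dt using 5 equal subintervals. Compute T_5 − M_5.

T_5 = 12.52625.
M_5 = 24.5884375.
T_5 − M_5 = -12.0621875.

-12.0621875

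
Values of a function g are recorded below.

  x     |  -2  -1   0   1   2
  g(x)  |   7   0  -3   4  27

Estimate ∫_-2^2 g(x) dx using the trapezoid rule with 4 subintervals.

18

Δx = 1.
T_4 = (1/2)·[7 + 2·0 + 2·(-3) + 2·4 + 27] = 18.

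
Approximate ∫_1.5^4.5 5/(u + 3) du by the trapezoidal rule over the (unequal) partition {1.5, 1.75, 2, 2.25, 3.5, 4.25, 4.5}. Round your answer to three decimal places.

Subinterval widths: 0.25, 0.25, 0.25, 1.25, 0.75, 0.25.
f(1.5) = 10/9, f(1.75) = 20/19, f(2) = 1, f(2.25) = 20/21, f(3.5) = 10/13, f(4.25) = 20/29, f(4.5) = 2/3.
On each subinterval the trapezoid contributes (Δu_i/2)·[f(u_{i-1}) + f(u_i)].
Sum ≈ 2.564.

2.564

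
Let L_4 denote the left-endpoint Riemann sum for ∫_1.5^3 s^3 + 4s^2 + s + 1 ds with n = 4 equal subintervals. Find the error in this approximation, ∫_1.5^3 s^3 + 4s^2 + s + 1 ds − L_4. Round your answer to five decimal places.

Exact integral: ∫_1.5^3 f(s) ds = 55.359375.
L_4 ≈ 45.9638672.
Error ≈ 55.359375 − 45.9638672 ≈ 9.39551.

9.39551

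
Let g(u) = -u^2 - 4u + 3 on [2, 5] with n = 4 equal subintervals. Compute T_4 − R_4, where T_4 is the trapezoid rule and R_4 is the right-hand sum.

12.375

T_4 = -72.28125.
R_4 = -84.65625.
T_4 − R_4 = 12.375.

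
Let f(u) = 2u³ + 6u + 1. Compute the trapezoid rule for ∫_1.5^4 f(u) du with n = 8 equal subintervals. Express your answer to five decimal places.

169.89014

Δu = (4 − 1.5)/8 = 0.3125.
f(1.5) = 16.75, f(1.8125) = 48709/2048, f(2.125) = 32.94140625, f(2.4375) = 91319/2048, f(2.75) = 59.09375, f(3.0625) = 157329/2048, f(3.375) = 98.13671875, f(3.6875) = 252739/2048, f(4) = 153.
T_8 = (Δu/2)·[f(u_0) + 2f(u_1) + ... + 2f(u_{7}) + f(u_8)].
Sum ≈ 169.89014.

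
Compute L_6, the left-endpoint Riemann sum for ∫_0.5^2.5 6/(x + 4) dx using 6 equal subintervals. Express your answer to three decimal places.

Δx = (2.5 − 0.5)/6 = 1/3.
Left endpoints: 0.5, 5/6, 7/6, 1.5, 11/6, 13/6.
f(0.5) = 4/3, f(5/6) = 36/29, f(7/6) = 36/31, f(1.5) = 12/11, f(11/6) = 36/35, f(13/6) = 36/37.
Sum = Δx · [f(0.5) + f(5/6) + f(7/6) + ...].
Sum ≈ 2.276.

2.276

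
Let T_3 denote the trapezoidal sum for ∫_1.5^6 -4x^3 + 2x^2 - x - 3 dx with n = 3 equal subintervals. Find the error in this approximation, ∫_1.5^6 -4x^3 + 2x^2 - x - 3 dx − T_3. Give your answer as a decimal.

72.5625

Exact integral: ∫_1.5^6 f(x) dx = -1179.5625.
T_3 = -1252.125.
Error = -1179.5625 − (-1252.125) = 72.5625.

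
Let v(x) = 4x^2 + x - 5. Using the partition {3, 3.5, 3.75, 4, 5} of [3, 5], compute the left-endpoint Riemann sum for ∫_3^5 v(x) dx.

Subinterval widths: 0.5, 0.25, 0.25, 1.
Left endpoints: 3, 3.5, 3.75, 4.
v(3) = 34, v(3.5) = 47.5, v(3.75) = 55, v(4) = 63.
Sum = Σ Δx_i · v(x_i).
Sum = 105.625.

105.625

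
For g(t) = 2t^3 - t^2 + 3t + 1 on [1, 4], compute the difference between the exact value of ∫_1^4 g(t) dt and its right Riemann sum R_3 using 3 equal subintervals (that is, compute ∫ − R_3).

Exact integral: ∫_1^4 g(t) dt = 132.
R_3 = 199.
Error = 132 − 199 = -67.

-67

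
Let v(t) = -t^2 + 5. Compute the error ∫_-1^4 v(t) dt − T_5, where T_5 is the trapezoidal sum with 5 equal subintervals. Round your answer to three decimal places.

0.833

Exact integral: ∫_-1^4 v(t) dt ≈ 3.33333.
T_5 = 2.5.
Error ≈ 3.33333 − 2.5 ≈ 0.833.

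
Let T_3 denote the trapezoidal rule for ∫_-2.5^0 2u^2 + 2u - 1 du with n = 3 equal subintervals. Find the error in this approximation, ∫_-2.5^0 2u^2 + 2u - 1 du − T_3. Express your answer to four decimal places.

-0.5787

Exact integral: ∫_-2.5^0 f(u) du ≈ 1.666667.
T_3 ≈ 2.245370.
Error ≈ 1.666667 − 2.245370 ≈ -0.5787.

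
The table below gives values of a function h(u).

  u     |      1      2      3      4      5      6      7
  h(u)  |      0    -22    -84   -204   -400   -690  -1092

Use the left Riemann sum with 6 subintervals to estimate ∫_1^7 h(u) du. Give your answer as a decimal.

Δu = 1.
Sum = 1·[0 + (-22) + (-84) + (-204) + (-400) + (-690)] = -1400.

-1400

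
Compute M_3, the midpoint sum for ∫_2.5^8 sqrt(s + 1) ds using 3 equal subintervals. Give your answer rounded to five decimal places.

13.64863

Δs = (8 − 2.5)/3 = 11/6.
Midpoints: 41/12, 5.25, 85/12.
f(41/12) ≈ 2.10159, f(5.25) ≈ 2.50000, f(85/12) ≈ 2.84312.
Sum = Δs · [f(41/12) + f(5.25) + f(85/12)].
Sum ≈ 13.64863.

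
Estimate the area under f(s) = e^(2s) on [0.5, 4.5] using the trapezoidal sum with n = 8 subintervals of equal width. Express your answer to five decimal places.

Δs = (4.5 − 0.5)/8 = 0.5.
f(0.5) ≈ 2.71828, f(1) ≈ 7.38906, f(1.5) ≈ 20.08554, f(2) ≈ 54.59815, f(2.5) ≈ 148.41316, f(3) ≈ 403.42879, f(3.5) ≈ 1096.63316, f(4) ≈ 2980.95799, f(4.5) ≈ 8103.08393.
T_8 = (Δs/2)·[f(s_0) + 2f(s_1) + ... + 2f(s_{7}) + f(s_8)].
Sum ≈ 4382.20347.

4382.20347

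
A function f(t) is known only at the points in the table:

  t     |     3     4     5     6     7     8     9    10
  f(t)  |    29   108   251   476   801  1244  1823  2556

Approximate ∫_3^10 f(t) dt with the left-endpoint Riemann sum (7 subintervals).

4732

Δt = 1.
Sum = 1·[29 + 108 + 251 + 476 + 801 + 1244 + 1823] = 4732.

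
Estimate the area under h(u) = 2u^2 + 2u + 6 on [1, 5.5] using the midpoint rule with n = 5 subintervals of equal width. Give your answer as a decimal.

Δu = (5.5 − 1)/5 = 0.9.
Midpoints: 1.45, 2.35, 3.25, 4.15, 5.05.
h(1.45) = 13.105, h(2.35) = 21.745, h(3.25) = 33.625, h(4.15) = 48.745, h(5.05) = 67.105.
Sum = Δu · [h(1.45) + h(2.35) + h(3.25) + h(4.15) + h(5.05)].
Sum = 165.8925.

165.8925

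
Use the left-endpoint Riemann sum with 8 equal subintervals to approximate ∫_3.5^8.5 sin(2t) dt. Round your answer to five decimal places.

Δt = (8.5 − 3.5)/8 = 0.625.
Left endpoints: 3.5, 4.125, 4.75, 5.375, 6, 6.625, 7.25, 7.875.
f(3.5) ≈ 0.65699, f(4.125) ≈ 0.92260, f(4.75) ≈ -0.07515, f(5.375) ≈ -0.97000, f(6) ≈ -0.53657, f(6.625) ≈ 0.63161, f(7.25) ≈ 0.93490, f(7.875) ≈ -0.04202.
Sum = Δt · [f(3.5) + f(4.125) + f(4.75) + ...].
Sum ≈ 0.95147.

0.95147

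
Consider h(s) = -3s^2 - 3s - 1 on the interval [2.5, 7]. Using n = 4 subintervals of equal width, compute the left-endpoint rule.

Δs = (7 − 2.5)/4 = 1.125.
Left endpoints: 2.5, 3.625, 4.75, 5.875.
h(2.5) = -27.25, h(3.625) = -51.296875, h(4.75) = -82.9375, h(5.875) = -122.171875.
Sum = Δs · [h(2.5) + h(3.625) + h(4.75) + h(5.875)].
Sum = -319.11328125.

-319.11328125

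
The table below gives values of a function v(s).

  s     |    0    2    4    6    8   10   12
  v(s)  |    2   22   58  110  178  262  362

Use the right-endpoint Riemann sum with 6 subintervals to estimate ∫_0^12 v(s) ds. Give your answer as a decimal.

1984

Δs = 2.
Sum = 2·[22 + 58 + 110 + 178 + 262 + 362] = 1984.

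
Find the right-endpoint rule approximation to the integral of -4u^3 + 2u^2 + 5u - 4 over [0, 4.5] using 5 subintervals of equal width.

Δu = (4.5 − 0)/5 = 0.9.
Right endpoints: 0.9, 1.8, 2.7, 3.6, 4.5.
f(0.9) = -0.796, f(1.8) = -11.848, f(2.7) = -54.652, f(3.6) = -146.704, f(4.5) = -305.5.
Sum = Δu · [f(0.9) + f(1.8) + f(2.7) + f(3.6) + f(4.5)].
Sum = -467.55.

-467.55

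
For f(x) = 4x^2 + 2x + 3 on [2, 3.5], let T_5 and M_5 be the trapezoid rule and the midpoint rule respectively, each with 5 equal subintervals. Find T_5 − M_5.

0.135

T_5 = 59.34.
M_5 = 59.205.
T_5 − M_5 = 0.135.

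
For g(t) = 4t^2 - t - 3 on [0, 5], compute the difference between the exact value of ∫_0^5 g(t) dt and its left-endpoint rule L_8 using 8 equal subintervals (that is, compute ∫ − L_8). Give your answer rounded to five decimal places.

Exact integral: ∫_0^5 g(t) dt ≈ 139.1666667.
L_8 = 110.78125.
Error ≈ 139.1666667 − 110.78125 ≈ 28.38542.

28.38542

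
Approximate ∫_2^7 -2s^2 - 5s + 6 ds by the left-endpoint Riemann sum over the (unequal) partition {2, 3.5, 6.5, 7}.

Subinterval widths: 1.5, 3, 0.5.
Left endpoints: 2, 3.5, 6.5.
f(2) = -12, f(3.5) = -36, f(6.5) = -111.
Sum = Σ Δs_i · f(s_i).
Sum = -181.5.

-181.5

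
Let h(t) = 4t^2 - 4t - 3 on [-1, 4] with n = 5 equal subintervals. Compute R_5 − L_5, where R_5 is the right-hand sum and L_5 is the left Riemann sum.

40

R_5 = 65.
L_5 = 25.
R_5 − L_5 = 40.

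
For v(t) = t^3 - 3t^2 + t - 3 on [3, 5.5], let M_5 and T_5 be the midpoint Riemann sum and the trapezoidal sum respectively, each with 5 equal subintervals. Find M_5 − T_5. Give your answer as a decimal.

M_5 = 71.7578125.
T_5 = 73.28125.
M_5 − T_5 = -1.5234375.

-1.5234375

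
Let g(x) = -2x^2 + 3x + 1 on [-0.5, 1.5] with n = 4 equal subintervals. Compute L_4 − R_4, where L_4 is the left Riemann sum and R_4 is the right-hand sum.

L_4 = 2.
R_4 = 3.
L_4 − R_4 = -1.

-1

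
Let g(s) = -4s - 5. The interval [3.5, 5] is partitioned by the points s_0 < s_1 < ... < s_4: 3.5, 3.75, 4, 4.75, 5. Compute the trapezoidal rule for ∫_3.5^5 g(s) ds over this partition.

Subinterval widths: 0.25, 0.25, 0.75, 0.25.
g(3.5) = -19, g(3.75) = -20, g(4) = -21, g(4.75) = -24, g(5) = -25.
On each subinterval the trapezoid contributes (Δs_i/2)·[g(s_{i-1}) + g(s_i)].
Sum = -33.

-33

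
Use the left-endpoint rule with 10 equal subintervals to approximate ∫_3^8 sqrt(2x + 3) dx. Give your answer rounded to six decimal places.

18.264471

Δx = (8 − 3)/10 = 0.5.
Left endpoints: 3, 3.5, 4, 4.5, 5, 5.5, 6, 6.5, 7, 7.5.
f(3) ≈ 3.000000, f(3.5) ≈ 3.162278, f(4) ≈ 3.316625, f(4.5) ≈ 3.464102, f(5) ≈ 3.605551, f(5.5) ≈ 3.741657, f(6) ≈ 3.872983, f(6.5) ≈ 4.000000, f(7) ≈ 4.123106, f(7.5) ≈ 4.242641.
Sum = Δx · [f(3) + f(3.5) + f(4) + ...].
Sum ≈ 18.264471.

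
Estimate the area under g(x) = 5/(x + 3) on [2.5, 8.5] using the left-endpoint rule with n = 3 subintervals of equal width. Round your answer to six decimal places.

Δx = (8.5 − 2.5)/3 = 2.
Left endpoints: 2.5, 4.5, 6.5.
g(2.5) = 10/11, g(4.5) = 2/3, g(6.5) = 10/19.
Sum = Δx · [g(2.5) + g(4.5) + g(6.5)].
Sum ≈ 4.204147.

4.204147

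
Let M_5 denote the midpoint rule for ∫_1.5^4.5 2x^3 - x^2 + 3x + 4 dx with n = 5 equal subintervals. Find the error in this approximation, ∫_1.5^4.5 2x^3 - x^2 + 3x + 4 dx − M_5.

Exact integral: ∫_1.5^4.5 f(x) dx = 212.25.
M_5 = 210.72.
Error = 212.25 − 210.72 = 1.53.

1.53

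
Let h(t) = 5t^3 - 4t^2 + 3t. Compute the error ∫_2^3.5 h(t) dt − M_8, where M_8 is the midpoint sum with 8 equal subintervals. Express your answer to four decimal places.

0.1637

Exact integral: ∫_2^3.5 h(t) dt = 133.453125.
M_8 ≈ 133.289429.
Error ≈ 133.453125 − 133.289429 ≈ 0.1637.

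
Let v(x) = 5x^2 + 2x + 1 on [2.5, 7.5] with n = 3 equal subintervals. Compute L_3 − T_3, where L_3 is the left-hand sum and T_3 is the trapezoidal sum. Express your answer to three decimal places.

-216.667

L_3 ≈ 526.99074.
T_3 ≈ 743.65741.
L_3 − T_3 ≈ -216.667.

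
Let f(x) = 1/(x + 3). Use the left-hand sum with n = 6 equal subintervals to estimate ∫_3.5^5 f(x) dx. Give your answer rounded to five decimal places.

0.21129

Δx = (5 − 3.5)/6 = 0.25.
Left endpoints: 3.5, 3.75, 4, 4.25, 4.5, 4.75.
f(3.5) = 2/13, f(3.75) = 4/27, f(4) = 1/7, f(4.25) = 4/29, f(4.5) = 2/15, f(4.75) = 4/31.
Sum = Δx · [f(3.5) + f(3.75) + f(4) + ...].
Sum ≈ 0.21129.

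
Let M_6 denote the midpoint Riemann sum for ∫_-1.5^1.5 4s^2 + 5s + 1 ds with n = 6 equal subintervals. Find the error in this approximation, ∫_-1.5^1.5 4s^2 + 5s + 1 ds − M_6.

0.25

Exact integral: ∫_-1.5^1.5 f(s) ds = 12.
M_6 = 11.75.
Error = 12 − 11.75 = 0.25.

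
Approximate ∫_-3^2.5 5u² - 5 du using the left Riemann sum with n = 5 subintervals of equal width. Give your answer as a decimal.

56.65

Δu = (2.5 − (-3))/5 = 1.1.
Left endpoints: -3, -1.9, -0.8, 0.3, 1.4.
f(-3) = 40, f(-1.9) = 13.05, f(-0.8) = -1.8, f(0.3) = -4.55, f(1.4) = 4.8.
Sum = Δu · [f(-3) + f(-1.9) + f(-0.8) + f(0.3) + f(1.4)].
Sum = 56.65.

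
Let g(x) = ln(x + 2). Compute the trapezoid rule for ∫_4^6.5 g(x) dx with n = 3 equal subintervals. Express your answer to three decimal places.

Δx = (6.5 − 4)/3 = 5/6.
g(4) ≈ 1.792, g(29/6) ≈ 1.922, g(17/3) ≈ 2.037, g(6.5) ≈ 2.140.
T_3 = (Δx/2)·[g(x_0) + 2g(x_1) + 2g(x_2) + g(x_3)].
Sum ≈ 4.937.

4.937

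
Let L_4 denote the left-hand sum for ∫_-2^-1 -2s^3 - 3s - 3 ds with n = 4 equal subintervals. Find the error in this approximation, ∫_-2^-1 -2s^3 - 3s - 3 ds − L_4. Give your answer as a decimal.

-2.21875

Exact integral: ∫_-2^-1 f(s) ds = 9.
L_4 = 11.21875.
Error = 9 − 11.21875 = -2.21875.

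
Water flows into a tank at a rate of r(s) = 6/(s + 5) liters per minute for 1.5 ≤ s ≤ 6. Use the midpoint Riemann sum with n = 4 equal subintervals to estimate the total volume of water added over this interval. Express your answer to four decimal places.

3.1517

Δs = (6 − 1.5)/4 = 1.125.
Midpoints: 2.0625, 3.1875, 4.3125, 5.4375.
r(2.0625) = 96/113, r(3.1875) = 96/131, r(4.3125) = 96/149, r(5.4375) = 96/167.
Sum = Δs · [r(2.0625) + r(3.1875) + r(4.3125) + r(5.4375)].
Sum ≈ 3.1517.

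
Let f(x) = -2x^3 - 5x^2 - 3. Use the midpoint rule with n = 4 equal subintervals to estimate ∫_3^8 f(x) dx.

-2806.09375

Δx = (8 − 3)/4 = 1.25.
Midpoints: 3.625, 4.875, 6.125, 7.375.
f(3.625) = -163.97265625, f(4.875) = -353.54296875, f(6.125) = -650.14453125, f(7.375) = -1077.21484375.
Sum = Δx · [f(3.625) + f(4.875) + f(6.125) + f(7.375)].
Sum = -2806.09375.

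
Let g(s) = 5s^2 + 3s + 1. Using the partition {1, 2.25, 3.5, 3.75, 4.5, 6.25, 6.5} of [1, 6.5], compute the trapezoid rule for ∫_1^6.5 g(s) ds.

Subinterval widths: 1.25, 1.25, 0.25, 0.75, 1.75, 0.25.
g(1) = 9, g(2.25) = 33.0625, g(3.5) = 72.75, g(3.75) = 82.5625, g(4.5) = 115.75, g(6.25) = 215.0625, g(6.5) = 231.75.
On each subinterval the trapezoid contributes (Δs_i/2)·[g(s_{i-1}) + g(s_i)].
Sum = 531.515625.

531.515625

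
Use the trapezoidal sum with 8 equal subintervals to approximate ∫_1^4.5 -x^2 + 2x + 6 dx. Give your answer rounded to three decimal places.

Δx = (4.5 − 1)/8 = 0.4375.
f(1) = 7, f(1.4375) = 6.80859375, f(1.875) = 6.234375, f(2.3125) = 5.27734375, f(2.75) = 3.9375, f(3.1875) = 2.21484375, f(3.625) = 0.109375, f(4.0625) = -2.37890625, f(4.5) = -5.25.
T_8 = (Δx/2)·[f(x_0) + 2f(x_1) + ... + 2f(x_{7}) + f(x_8)].
Sum ≈ 10.097.

10.097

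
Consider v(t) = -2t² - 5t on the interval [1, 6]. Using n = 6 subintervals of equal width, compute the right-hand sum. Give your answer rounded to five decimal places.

Δt = (6 − 1)/6 = 5/6.
Right endpoints: 11/6, 8/3, 3.5, 13/3, 31/6, 6.
v(11/6) = -143/9, v(8/3) = -248/9, v(3.5) = -42, v(13/3) = -533/9, v(31/6) = -713/9, v(6) = -102.
Sum = Δt · [v(11/6) + v(8/3) + v(3.5) + ...].
Sum ≈ -271.57407.

-271.57407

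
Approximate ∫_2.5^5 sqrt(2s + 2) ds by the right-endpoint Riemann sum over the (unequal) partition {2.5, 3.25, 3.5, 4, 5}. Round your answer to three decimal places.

Subinterval widths: 0.75, 0.25, 0.5, 1.
Right endpoints: 3.25, 3.5, 4, 5.
f(3.25) ≈ 2.915, f(3.5) ≈ 3.000, f(4) ≈ 3.162, f(5) ≈ 3.464.
Sum = Σ Δs_i · f(s_i).
Sum ≈ 7.982.

7.982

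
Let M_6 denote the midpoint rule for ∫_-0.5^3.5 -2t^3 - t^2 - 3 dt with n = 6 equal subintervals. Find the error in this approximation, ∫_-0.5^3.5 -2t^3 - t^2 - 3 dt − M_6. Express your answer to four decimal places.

-1.4815

Exact integral: ∫_-0.5^3.5 f(t) dt ≈ -101.333333.
M_6 ≈ -99.851852.
Error ≈ -101.333333 − (-99.851852) ≈ -1.4815.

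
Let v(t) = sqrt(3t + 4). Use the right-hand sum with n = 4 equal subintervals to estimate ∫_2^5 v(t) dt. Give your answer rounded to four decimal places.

11.8196

Δt = (5 − 2)/4 = 0.75.
Right endpoints: 2.75, 3.5, 4.25, 5.
v(2.75) ≈ 3.5000, v(3.5) ≈ 3.8079, v(4.25) ≈ 4.0927, v(5) ≈ 4.3589.
Sum = Δt · [v(2.75) + v(3.5) + v(4.25) + v(5)].
Sum ≈ 11.8196.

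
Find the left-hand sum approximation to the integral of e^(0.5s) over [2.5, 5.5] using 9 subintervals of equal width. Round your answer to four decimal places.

22.3354

Δs = (5.5 − 2.5)/9 = 1/3.
Left endpoints: 2.5, 17/6, 19/6, 3.5, 23/6, 25/6, 4.5, 29/6, 31/6.
f(2.5) ≈ 3.4903, f(17/6) ≈ 4.1234, f(19/6) ≈ 4.8712, f(3.5) ≈ 5.7546, f(23/6) ≈ 6.7983, f(25/6) ≈ 8.0312, f(4.5) ≈ 9.4877, f(29/6) ≈ 11.2084, f(31/6) ≈ 13.2412.
Sum = Δs · [f(2.5) + f(17/6) + f(19/6) + ...].
Sum ≈ 22.3354.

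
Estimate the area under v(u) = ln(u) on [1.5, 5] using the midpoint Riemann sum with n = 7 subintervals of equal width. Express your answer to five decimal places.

Δu = (5 − 1.5)/7 = 0.5.
Midpoints: 1.75, 2.25, 2.75, 3.25, 3.75, 4.25, 4.75.
v(1.75) ≈ 0.55962, v(2.25) ≈ 0.81093, v(2.75) ≈ 1.01160, v(3.25) ≈ 1.17865, v(3.75) ≈ 1.32176, v(4.25) ≈ 1.44692, v(4.75) ≈ 1.55814.
Sum = Δu · [v(1.75) + v(2.25) + v(2.75) + ...].
Sum ≈ 3.94381.

3.94381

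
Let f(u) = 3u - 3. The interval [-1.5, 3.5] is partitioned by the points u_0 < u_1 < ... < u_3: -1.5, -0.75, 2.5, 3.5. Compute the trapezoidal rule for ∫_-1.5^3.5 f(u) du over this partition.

0

Subinterval widths: 0.75, 3.25, 1.
f(-1.5) = -7.5, f(-0.75) = -5.25, f(2.5) = 4.5, f(3.5) = 7.5.
On each subinterval the trapezoid contributes (Δu_i/2)·[f(u_{i-1}) + f(u_i)].
Sum = 0.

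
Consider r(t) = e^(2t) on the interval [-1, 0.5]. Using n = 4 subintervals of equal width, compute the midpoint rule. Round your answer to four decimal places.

Δt = (0.5 − (-1))/4 = 0.375.
Midpoints: -0.8125, -0.4375, -0.0625, 0.3125.
r(-0.8125) ≈ 0.1969, r(-0.4375) ≈ 0.4169, r(-0.0625) ≈ 0.8825, r(0.3125) ≈ 1.8682.
Sum = Δt · [r(-0.8125) + r(-0.4375) + r(-0.0625) + r(0.3125)].
Sum ≈ 1.2617.

1.2617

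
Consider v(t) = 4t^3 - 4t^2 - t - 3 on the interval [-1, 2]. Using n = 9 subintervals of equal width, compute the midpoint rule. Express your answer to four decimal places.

Δt = (2 − (-1))/9 = 1/3.
Midpoints: -5/6, -0.5, -1/6, 1/6, 0.5, 5/6, 7/6, 1.5, 11/6.
v(-5/6) = -196/27, v(-0.5) = -4, v(-1/6) = -80/27, v(1/6) = -88/27, v(0.5) = -4, v(5/6) = -116/27, v(7/6) = -88/27, v(1.5) = 0, v(11/6) = 172/27.
Sum = Δt · [v(-5/6) + v(-0.5) + v(-1/6) + ...].
Sum ≈ -7.5556.

-7.5556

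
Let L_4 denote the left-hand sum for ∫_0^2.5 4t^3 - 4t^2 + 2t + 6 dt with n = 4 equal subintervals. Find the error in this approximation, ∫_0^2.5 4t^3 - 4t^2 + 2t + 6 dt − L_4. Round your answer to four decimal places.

Exact integral: ∫_0^2.5 f(t) dt ≈ 39.479167.
L_4 = 27.98828125.
Error ≈ 39.479167 − 27.98828125 ≈ 11.4909.

11.4909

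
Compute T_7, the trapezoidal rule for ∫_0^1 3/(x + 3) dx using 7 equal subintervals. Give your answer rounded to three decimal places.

Δx = (1 − 0)/7 = 1/7.
f(0) = 1, f(1/7) = 21/22, f(2/7) = 21/23, f(3/7) = 0.875, f(4/7) = 0.84, f(5/7) = 21/26, f(6/7) = 7/9, f(1) = 0.75.
T_7 = (Δx/2)·[f(x_0) + 2f(x_1) + ... + 2f(x_{6}) + f(x_7)].
Sum ≈ 0.863.

0.863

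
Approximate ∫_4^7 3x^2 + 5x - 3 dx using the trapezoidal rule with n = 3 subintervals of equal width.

Δx = (7 − 4)/3 = 1.
f(4) = 65, f(5) = 97, f(6) = 135, f(7) = 179.
T_3 = (Δx/2)·[f(x_0) + 2f(x_1) + 2f(x_2) + f(x_3)].
Sum = 354.

354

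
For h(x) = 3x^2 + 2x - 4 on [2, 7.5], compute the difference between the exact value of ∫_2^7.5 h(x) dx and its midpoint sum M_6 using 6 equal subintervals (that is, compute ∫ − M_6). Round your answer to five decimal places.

Exact integral: ∫_2^7.5 h(x) dx = 444.125.
M_6 ≈ 442.9696181.
Error ≈ 444.125 − 442.9696181 ≈ 1.15538.

1.15538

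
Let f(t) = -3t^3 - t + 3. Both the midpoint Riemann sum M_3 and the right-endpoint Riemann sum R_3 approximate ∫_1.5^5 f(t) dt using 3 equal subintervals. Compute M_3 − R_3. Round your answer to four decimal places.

M_3 ≈ -454.216146.
R_3 = -703.9375.
M_3 − R_3 ≈ 249.7214.

249.7214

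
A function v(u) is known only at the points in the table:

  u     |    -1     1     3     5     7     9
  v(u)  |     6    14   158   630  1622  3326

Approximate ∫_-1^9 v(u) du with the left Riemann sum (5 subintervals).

Δu = 2.
Sum = 2·[6 + 14 + 158 + 630 + 1622] = 4860.

4860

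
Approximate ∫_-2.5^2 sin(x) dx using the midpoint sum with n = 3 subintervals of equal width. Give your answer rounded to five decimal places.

Δx = (2 − (-2.5))/3 = 1.5.
Midpoints: -1.75, -0.25, 1.25.
f(-1.75) ≈ -0.98399, f(-0.25) ≈ -0.24740, f(1.25) ≈ 0.94898.
Sum = Δx · [f(-1.75) + f(-0.25) + f(1.25)].
Sum ≈ -0.42361.

-0.42361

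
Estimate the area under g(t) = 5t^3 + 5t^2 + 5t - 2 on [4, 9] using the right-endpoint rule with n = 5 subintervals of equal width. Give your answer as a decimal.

Δt = (9 − 4)/5 = 1.
Right endpoints: 5, 6, 7, 8, 9.
g(5) = 773, g(6) = 1288, g(7) = 1993, g(8) = 2918, g(9) = 4093.
Sum = Δt · [g(5) + g(6) + g(7) + g(8) + g(9)].
Sum = 11065.

11065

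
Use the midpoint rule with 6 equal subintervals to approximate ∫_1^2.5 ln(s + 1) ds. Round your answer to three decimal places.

Δs = (2.5 − 1)/6 = 0.25.
Midpoints: 1.125, 1.375, 1.625, 1.875, 2.125, 2.375.
f(1.125) ≈ 0.754, f(1.375) ≈ 0.865, f(1.625) ≈ 0.965, f(1.875) ≈ 1.056, f(2.125) ≈ 1.139, f(2.375) ≈ 1.216.
Sum = Δs · [f(1.125) + f(1.375) + f(1.625) + ...].
Sum ≈ 1.499.

1.499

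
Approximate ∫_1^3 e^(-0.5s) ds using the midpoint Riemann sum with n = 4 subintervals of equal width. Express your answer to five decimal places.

0.76481

Δs = (3 − 1)/4 = 0.5.
Midpoints: 1.25, 1.75, 2.25, 2.75.
f(1.25) ≈ 0.53526, f(1.75) ≈ 0.41686, f(2.25) ≈ 0.32465, f(2.75) ≈ 0.25284.
Sum = Δs · [f(1.25) + f(1.75) + f(2.25) + f(2.75)].
Sum ≈ 0.76481.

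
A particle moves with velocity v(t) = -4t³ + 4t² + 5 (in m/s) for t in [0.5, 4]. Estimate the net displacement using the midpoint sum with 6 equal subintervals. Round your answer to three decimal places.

Δt = (4 − 0.5)/6 = 7/12.
Midpoints: 19/24, 1.375, 47/24, 61/24, 3.125, 89/24.
v(19/24) = 19085/3456, v(1.375) = 2.1640625, v(47/24) = -33527/3456, v(61/24) = -120397/3456, v(3.125) = -78.0078125, v(89/24) = -497585/3456.
Sum = Δt · [v(19/24) + v(1.375) + v(47/24) + ...].
Sum ≈ -150.988.

-150.988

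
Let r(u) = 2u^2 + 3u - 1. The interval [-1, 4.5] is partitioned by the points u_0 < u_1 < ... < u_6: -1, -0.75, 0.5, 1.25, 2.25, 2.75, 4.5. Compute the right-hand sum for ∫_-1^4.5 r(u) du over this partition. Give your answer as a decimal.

Subinterval widths: 0.25, 1.25, 0.75, 1, 0.5, 1.75.
Right endpoints: -0.75, 0.5, 1.25, 2.25, 2.75, 4.5.
r(-0.75) = -2.125, r(0.5) = 1, r(1.25) = 5.875, r(2.25) = 15.875, r(2.75) = 22.375, r(4.5) = 53.
Sum = Σ Δu_i · r(u_i).
Sum = 124.9375.

124.9375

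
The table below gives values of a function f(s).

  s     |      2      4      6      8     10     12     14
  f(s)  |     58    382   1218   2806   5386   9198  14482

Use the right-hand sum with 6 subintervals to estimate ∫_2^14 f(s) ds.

Δs = 2.
Sum = 2·[382 + 1218 + 2806 + 5386 + 9198 + 14482] = 66944.

66944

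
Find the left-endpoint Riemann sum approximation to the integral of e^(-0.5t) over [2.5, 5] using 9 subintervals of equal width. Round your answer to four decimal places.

0.4379

Δt = (5 − 2.5)/9 = 5/18.
Left endpoints: 2.5, 25/9, 55/18, 10/3, 65/18, 35/9, 25/6, 40/9, 85/18.
f(2.5) ≈ 0.2865, f(25/9) ≈ 0.2494, f(55/18) ≈ 0.2170, f(10/3) ≈ 0.1889, f(65/18) ≈ 0.1644, f(35/9) ≈ 0.1431, f(25/6) ≈ 0.1245, f(40/9) ≈ 0.1084, f(85/18) ≈ 0.0943.
Sum = Δt · [f(2.5) + f(25/9) + f(55/18) + ...].
Sum ≈ 0.4379.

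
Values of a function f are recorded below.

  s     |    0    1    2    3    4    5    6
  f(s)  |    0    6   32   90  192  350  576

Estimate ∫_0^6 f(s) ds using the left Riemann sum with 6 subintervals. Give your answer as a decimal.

Δs = 1.
Sum = 1·[0 + 6 + 32 + 90 + 192 + 350] = 670.

670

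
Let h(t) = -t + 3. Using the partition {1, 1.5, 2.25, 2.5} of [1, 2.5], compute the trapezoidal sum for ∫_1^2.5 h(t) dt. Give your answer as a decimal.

1.875

Subinterval widths: 0.5, 0.75, 0.25.
h(1) = 2, h(1.5) = 1.5, h(2.25) = 0.75, h(2.5) = 0.5.
On each subinterval the trapezoid contributes (Δt_i/2)·[h(t_{i-1}) + h(t_i)].
Sum = 1.875.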